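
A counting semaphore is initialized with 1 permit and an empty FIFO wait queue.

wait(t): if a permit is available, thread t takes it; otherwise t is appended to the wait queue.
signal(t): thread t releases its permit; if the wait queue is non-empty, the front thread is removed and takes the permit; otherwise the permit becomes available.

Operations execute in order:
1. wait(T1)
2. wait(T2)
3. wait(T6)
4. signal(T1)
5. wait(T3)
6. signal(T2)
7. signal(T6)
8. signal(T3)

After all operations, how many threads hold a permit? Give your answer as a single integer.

Step 1: wait(T1) -> count=0 queue=[] holders={T1}
Step 2: wait(T2) -> count=0 queue=[T2] holders={T1}
Step 3: wait(T6) -> count=0 queue=[T2,T6] holders={T1}
Step 4: signal(T1) -> count=0 queue=[T6] holders={T2}
Step 5: wait(T3) -> count=0 queue=[T6,T3] holders={T2}
Step 6: signal(T2) -> count=0 queue=[T3] holders={T6}
Step 7: signal(T6) -> count=0 queue=[] holders={T3}
Step 8: signal(T3) -> count=1 queue=[] holders={none}
Final holders: {none} -> 0 thread(s)

Answer: 0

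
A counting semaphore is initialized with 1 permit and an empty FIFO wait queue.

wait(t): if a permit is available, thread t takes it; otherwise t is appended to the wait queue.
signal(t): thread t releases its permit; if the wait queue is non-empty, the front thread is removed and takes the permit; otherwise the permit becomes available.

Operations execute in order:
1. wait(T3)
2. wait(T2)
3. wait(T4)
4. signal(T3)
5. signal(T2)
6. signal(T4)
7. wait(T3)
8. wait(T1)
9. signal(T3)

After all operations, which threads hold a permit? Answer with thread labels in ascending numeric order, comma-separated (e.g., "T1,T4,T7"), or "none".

Answer: T1

Derivation:
Step 1: wait(T3) -> count=0 queue=[] holders={T3}
Step 2: wait(T2) -> count=0 queue=[T2] holders={T3}
Step 3: wait(T4) -> count=0 queue=[T2,T4] holders={T3}
Step 4: signal(T3) -> count=0 queue=[T4] holders={T2}
Step 5: signal(T2) -> count=0 queue=[] holders={T4}
Step 6: signal(T4) -> count=1 queue=[] holders={none}
Step 7: wait(T3) -> count=0 queue=[] holders={T3}
Step 8: wait(T1) -> count=0 queue=[T1] holders={T3}
Step 9: signal(T3) -> count=0 queue=[] holders={T1}
Final holders: T1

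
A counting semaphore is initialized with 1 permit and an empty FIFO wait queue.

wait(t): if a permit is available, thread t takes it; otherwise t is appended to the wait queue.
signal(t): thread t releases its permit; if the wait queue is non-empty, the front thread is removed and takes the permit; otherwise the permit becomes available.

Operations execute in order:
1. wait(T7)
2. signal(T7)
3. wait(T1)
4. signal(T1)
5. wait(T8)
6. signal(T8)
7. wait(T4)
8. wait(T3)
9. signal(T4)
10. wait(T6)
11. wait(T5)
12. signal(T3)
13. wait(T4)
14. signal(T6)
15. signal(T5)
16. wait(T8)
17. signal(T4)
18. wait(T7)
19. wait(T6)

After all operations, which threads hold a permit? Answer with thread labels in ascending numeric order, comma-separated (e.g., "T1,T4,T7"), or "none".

Answer: T8

Derivation:
Step 1: wait(T7) -> count=0 queue=[] holders={T7}
Step 2: signal(T7) -> count=1 queue=[] holders={none}
Step 3: wait(T1) -> count=0 queue=[] holders={T1}
Step 4: signal(T1) -> count=1 queue=[] holders={none}
Step 5: wait(T8) -> count=0 queue=[] holders={T8}
Step 6: signal(T8) -> count=1 queue=[] holders={none}
Step 7: wait(T4) -> count=0 queue=[] holders={T4}
Step 8: wait(T3) -> count=0 queue=[T3] holders={T4}
Step 9: signal(T4) -> count=0 queue=[] holders={T3}
Step 10: wait(T6) -> count=0 queue=[T6] holders={T3}
Step 11: wait(T5) -> count=0 queue=[T6,T5] holders={T3}
Step 12: signal(T3) -> count=0 queue=[T5] holders={T6}
Step 13: wait(T4) -> count=0 queue=[T5,T4] holders={T6}
Step 14: signal(T6) -> count=0 queue=[T4] holders={T5}
Step 15: signal(T5) -> count=0 queue=[] holders={T4}
Step 16: wait(T8) -> count=0 queue=[T8] holders={T4}
Step 17: signal(T4) -> count=0 queue=[] holders={T8}
Step 18: wait(T7) -> count=0 queue=[T7] holders={T8}
Step 19: wait(T6) -> count=0 queue=[T7,T6] holders={T8}
Final holders: T8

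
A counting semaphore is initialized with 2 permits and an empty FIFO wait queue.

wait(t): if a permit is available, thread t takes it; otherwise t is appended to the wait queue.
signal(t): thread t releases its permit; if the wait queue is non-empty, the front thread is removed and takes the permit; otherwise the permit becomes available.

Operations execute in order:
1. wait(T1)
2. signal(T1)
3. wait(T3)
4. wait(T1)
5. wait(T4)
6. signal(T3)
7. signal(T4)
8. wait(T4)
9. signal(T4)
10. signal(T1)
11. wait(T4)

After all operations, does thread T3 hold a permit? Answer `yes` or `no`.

Step 1: wait(T1) -> count=1 queue=[] holders={T1}
Step 2: signal(T1) -> count=2 queue=[] holders={none}
Step 3: wait(T3) -> count=1 queue=[] holders={T3}
Step 4: wait(T1) -> count=0 queue=[] holders={T1,T3}
Step 5: wait(T4) -> count=0 queue=[T4] holders={T1,T3}
Step 6: signal(T3) -> count=0 queue=[] holders={T1,T4}
Step 7: signal(T4) -> count=1 queue=[] holders={T1}
Step 8: wait(T4) -> count=0 queue=[] holders={T1,T4}
Step 9: signal(T4) -> count=1 queue=[] holders={T1}
Step 10: signal(T1) -> count=2 queue=[] holders={none}
Step 11: wait(T4) -> count=1 queue=[] holders={T4}
Final holders: {T4} -> T3 not in holders

Answer: no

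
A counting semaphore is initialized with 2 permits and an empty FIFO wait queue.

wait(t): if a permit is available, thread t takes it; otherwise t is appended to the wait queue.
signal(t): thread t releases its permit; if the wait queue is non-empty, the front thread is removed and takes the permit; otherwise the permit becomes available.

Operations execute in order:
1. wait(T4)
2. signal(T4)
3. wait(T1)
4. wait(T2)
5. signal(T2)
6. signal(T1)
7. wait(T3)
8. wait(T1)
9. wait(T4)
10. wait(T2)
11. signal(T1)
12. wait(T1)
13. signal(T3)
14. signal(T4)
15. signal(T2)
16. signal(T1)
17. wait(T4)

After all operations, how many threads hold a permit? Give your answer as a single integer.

Answer: 1

Derivation:
Step 1: wait(T4) -> count=1 queue=[] holders={T4}
Step 2: signal(T4) -> count=2 queue=[] holders={none}
Step 3: wait(T1) -> count=1 queue=[] holders={T1}
Step 4: wait(T2) -> count=0 queue=[] holders={T1,T2}
Step 5: signal(T2) -> count=1 queue=[] holders={T1}
Step 6: signal(T1) -> count=2 queue=[] holders={none}
Step 7: wait(T3) -> count=1 queue=[] holders={T3}
Step 8: wait(T1) -> count=0 queue=[] holders={T1,T3}
Step 9: wait(T4) -> count=0 queue=[T4] holders={T1,T3}
Step 10: wait(T2) -> count=0 queue=[T4,T2] holders={T1,T3}
Step 11: signal(T1) -> count=0 queue=[T2] holders={T3,T4}
Step 12: wait(T1) -> count=0 queue=[T2,T1] holders={T3,T4}
Step 13: signal(T3) -> count=0 queue=[T1] holders={T2,T4}
Step 14: signal(T4) -> count=0 queue=[] holders={T1,T2}
Step 15: signal(T2) -> count=1 queue=[] holders={T1}
Step 16: signal(T1) -> count=2 queue=[] holders={none}
Step 17: wait(T4) -> count=1 queue=[] holders={T4}
Final holders: {T4} -> 1 thread(s)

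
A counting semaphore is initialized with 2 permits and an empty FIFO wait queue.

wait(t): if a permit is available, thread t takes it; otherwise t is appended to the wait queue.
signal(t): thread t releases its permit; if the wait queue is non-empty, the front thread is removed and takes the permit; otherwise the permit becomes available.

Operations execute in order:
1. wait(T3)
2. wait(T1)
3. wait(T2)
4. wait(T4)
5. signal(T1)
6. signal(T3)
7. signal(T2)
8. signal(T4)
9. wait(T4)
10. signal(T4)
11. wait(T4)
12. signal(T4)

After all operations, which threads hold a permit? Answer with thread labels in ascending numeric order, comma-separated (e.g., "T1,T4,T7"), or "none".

Step 1: wait(T3) -> count=1 queue=[] holders={T3}
Step 2: wait(T1) -> count=0 queue=[] holders={T1,T3}
Step 3: wait(T2) -> count=0 queue=[T2] holders={T1,T3}
Step 4: wait(T4) -> count=0 queue=[T2,T4] holders={T1,T3}
Step 5: signal(T1) -> count=0 queue=[T4] holders={T2,T3}
Step 6: signal(T3) -> count=0 queue=[] holders={T2,T4}
Step 7: signal(T2) -> count=1 queue=[] holders={T4}
Step 8: signal(T4) -> count=2 queue=[] holders={none}
Step 9: wait(T4) -> count=1 queue=[] holders={T4}
Step 10: signal(T4) -> count=2 queue=[] holders={none}
Step 11: wait(T4) -> count=1 queue=[] holders={T4}
Step 12: signal(T4) -> count=2 queue=[] holders={none}
Final holders: none

Answer: none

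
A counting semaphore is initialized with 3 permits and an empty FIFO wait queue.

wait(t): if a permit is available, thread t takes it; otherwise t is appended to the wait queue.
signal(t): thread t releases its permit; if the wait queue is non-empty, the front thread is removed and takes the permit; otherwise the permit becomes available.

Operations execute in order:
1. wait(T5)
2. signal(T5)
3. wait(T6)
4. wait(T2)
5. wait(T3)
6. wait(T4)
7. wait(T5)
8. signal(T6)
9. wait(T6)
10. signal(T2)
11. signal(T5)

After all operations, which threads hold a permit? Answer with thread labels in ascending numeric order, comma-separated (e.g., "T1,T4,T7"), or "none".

Step 1: wait(T5) -> count=2 queue=[] holders={T5}
Step 2: signal(T5) -> count=3 queue=[] holders={none}
Step 3: wait(T6) -> count=2 queue=[] holders={T6}
Step 4: wait(T2) -> count=1 queue=[] holders={T2,T6}
Step 5: wait(T3) -> count=0 queue=[] holders={T2,T3,T6}
Step 6: wait(T4) -> count=0 queue=[T4] holders={T2,T3,T6}
Step 7: wait(T5) -> count=0 queue=[T4,T5] holders={T2,T3,T6}
Step 8: signal(T6) -> count=0 queue=[T5] holders={T2,T3,T4}
Step 9: wait(T6) -> count=0 queue=[T5,T6] holders={T2,T3,T4}
Step 10: signal(T2) -> count=0 queue=[T6] holders={T3,T4,T5}
Step 11: signal(T5) -> count=0 queue=[] holders={T3,T4,T6}
Final holders: T3,T4,T6

Answer: T3,T4,T6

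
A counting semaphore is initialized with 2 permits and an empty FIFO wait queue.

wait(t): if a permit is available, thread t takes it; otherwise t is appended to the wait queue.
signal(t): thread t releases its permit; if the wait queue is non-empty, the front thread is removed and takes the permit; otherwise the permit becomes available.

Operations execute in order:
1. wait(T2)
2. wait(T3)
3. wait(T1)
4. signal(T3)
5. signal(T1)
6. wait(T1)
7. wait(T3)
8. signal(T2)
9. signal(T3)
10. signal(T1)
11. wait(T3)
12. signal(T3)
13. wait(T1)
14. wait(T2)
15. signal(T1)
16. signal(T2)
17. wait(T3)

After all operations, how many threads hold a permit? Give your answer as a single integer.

Answer: 1

Derivation:
Step 1: wait(T2) -> count=1 queue=[] holders={T2}
Step 2: wait(T3) -> count=0 queue=[] holders={T2,T3}
Step 3: wait(T1) -> count=0 queue=[T1] holders={T2,T3}
Step 4: signal(T3) -> count=0 queue=[] holders={T1,T2}
Step 5: signal(T1) -> count=1 queue=[] holders={T2}
Step 6: wait(T1) -> count=0 queue=[] holders={T1,T2}
Step 7: wait(T3) -> count=0 queue=[T3] holders={T1,T2}
Step 8: signal(T2) -> count=0 queue=[] holders={T1,T3}
Step 9: signal(T3) -> count=1 queue=[] holders={T1}
Step 10: signal(T1) -> count=2 queue=[] holders={none}
Step 11: wait(T3) -> count=1 queue=[] holders={T3}
Step 12: signal(T3) -> count=2 queue=[] holders={none}
Step 13: wait(T1) -> count=1 queue=[] holders={T1}
Step 14: wait(T2) -> count=0 queue=[] holders={T1,T2}
Step 15: signal(T1) -> count=1 queue=[] holders={T2}
Step 16: signal(T2) -> count=2 queue=[] holders={none}
Step 17: wait(T3) -> count=1 queue=[] holders={T3}
Final holders: {T3} -> 1 thread(s)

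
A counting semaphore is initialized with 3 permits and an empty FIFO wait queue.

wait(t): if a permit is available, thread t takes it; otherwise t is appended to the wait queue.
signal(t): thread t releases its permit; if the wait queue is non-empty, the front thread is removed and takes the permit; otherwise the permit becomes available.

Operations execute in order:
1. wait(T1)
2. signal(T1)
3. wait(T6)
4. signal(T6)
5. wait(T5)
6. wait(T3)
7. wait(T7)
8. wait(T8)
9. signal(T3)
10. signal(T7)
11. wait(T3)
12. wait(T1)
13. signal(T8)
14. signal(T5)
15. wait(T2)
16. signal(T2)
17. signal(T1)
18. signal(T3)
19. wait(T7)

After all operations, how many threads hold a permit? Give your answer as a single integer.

Answer: 1

Derivation:
Step 1: wait(T1) -> count=2 queue=[] holders={T1}
Step 2: signal(T1) -> count=3 queue=[] holders={none}
Step 3: wait(T6) -> count=2 queue=[] holders={T6}
Step 4: signal(T6) -> count=3 queue=[] holders={none}
Step 5: wait(T5) -> count=2 queue=[] holders={T5}
Step 6: wait(T3) -> count=1 queue=[] holders={T3,T5}
Step 7: wait(T7) -> count=0 queue=[] holders={T3,T5,T7}
Step 8: wait(T8) -> count=0 queue=[T8] holders={T3,T5,T7}
Step 9: signal(T3) -> count=0 queue=[] holders={T5,T7,T8}
Step 10: signal(T7) -> count=1 queue=[] holders={T5,T8}
Step 11: wait(T3) -> count=0 queue=[] holders={T3,T5,T8}
Step 12: wait(T1) -> count=0 queue=[T1] holders={T3,T5,T8}
Step 13: signal(T8) -> count=0 queue=[] holders={T1,T3,T5}
Step 14: signal(T5) -> count=1 queue=[] holders={T1,T3}
Step 15: wait(T2) -> count=0 queue=[] holders={T1,T2,T3}
Step 16: signal(T2) -> count=1 queue=[] holders={T1,T3}
Step 17: signal(T1) -> count=2 queue=[] holders={T3}
Step 18: signal(T3) -> count=3 queue=[] holders={none}
Step 19: wait(T7) -> count=2 queue=[] holders={T7}
Final holders: {T7} -> 1 thread(s)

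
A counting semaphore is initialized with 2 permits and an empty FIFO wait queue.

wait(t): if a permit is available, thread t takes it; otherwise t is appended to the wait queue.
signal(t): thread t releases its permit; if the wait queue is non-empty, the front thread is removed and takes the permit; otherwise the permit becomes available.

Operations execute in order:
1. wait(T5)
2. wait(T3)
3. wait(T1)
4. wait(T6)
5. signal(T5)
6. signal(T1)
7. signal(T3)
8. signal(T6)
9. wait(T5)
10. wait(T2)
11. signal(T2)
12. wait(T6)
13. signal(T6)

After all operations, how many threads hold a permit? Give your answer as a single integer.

Step 1: wait(T5) -> count=1 queue=[] holders={T5}
Step 2: wait(T3) -> count=0 queue=[] holders={T3,T5}
Step 3: wait(T1) -> count=0 queue=[T1] holders={T3,T5}
Step 4: wait(T6) -> count=0 queue=[T1,T6] holders={T3,T5}
Step 5: signal(T5) -> count=0 queue=[T6] holders={T1,T3}
Step 6: signal(T1) -> count=0 queue=[] holders={T3,T6}
Step 7: signal(T3) -> count=1 queue=[] holders={T6}
Step 8: signal(T6) -> count=2 queue=[] holders={none}
Step 9: wait(T5) -> count=1 queue=[] holders={T5}
Step 10: wait(T2) -> count=0 queue=[] holders={T2,T5}
Step 11: signal(T2) -> count=1 queue=[] holders={T5}
Step 12: wait(T6) -> count=0 queue=[] holders={T5,T6}
Step 13: signal(T6) -> count=1 queue=[] holders={T5}
Final holders: {T5} -> 1 thread(s)

Answer: 1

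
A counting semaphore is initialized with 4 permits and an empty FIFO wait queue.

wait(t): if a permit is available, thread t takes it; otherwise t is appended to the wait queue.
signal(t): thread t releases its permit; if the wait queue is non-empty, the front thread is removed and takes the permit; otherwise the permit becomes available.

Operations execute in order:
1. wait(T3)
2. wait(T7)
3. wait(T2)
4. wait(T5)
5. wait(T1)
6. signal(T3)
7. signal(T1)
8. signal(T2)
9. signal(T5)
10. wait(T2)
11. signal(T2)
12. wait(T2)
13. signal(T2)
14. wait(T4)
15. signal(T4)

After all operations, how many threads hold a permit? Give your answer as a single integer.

Answer: 1

Derivation:
Step 1: wait(T3) -> count=3 queue=[] holders={T3}
Step 2: wait(T7) -> count=2 queue=[] holders={T3,T7}
Step 3: wait(T2) -> count=1 queue=[] holders={T2,T3,T7}
Step 4: wait(T5) -> count=0 queue=[] holders={T2,T3,T5,T7}
Step 5: wait(T1) -> count=0 queue=[T1] holders={T2,T3,T5,T7}
Step 6: signal(T3) -> count=0 queue=[] holders={T1,T2,T5,T7}
Step 7: signal(T1) -> count=1 queue=[] holders={T2,T5,T7}
Step 8: signal(T2) -> count=2 queue=[] holders={T5,T7}
Step 9: signal(T5) -> count=3 queue=[] holders={T7}
Step 10: wait(T2) -> count=2 queue=[] holders={T2,T7}
Step 11: signal(T2) -> count=3 queue=[] holders={T7}
Step 12: wait(T2) -> count=2 queue=[] holders={T2,T7}
Step 13: signal(T2) -> count=3 queue=[] holders={T7}
Step 14: wait(T4) -> count=2 queue=[] holders={T4,T7}
Step 15: signal(T4) -> count=3 queue=[] holders={T7}
Final holders: {T7} -> 1 thread(s)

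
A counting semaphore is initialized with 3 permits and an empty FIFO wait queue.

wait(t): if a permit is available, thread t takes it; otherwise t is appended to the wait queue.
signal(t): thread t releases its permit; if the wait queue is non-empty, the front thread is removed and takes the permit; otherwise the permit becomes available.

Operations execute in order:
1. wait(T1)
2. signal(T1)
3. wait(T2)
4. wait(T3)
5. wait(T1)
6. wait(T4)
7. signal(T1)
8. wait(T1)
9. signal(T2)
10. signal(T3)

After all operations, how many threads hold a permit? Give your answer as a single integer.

Step 1: wait(T1) -> count=2 queue=[] holders={T1}
Step 2: signal(T1) -> count=3 queue=[] holders={none}
Step 3: wait(T2) -> count=2 queue=[] holders={T2}
Step 4: wait(T3) -> count=1 queue=[] holders={T2,T3}
Step 5: wait(T1) -> count=0 queue=[] holders={T1,T2,T3}
Step 6: wait(T4) -> count=0 queue=[T4] holders={T1,T2,T3}
Step 7: signal(T1) -> count=0 queue=[] holders={T2,T3,T4}
Step 8: wait(T1) -> count=0 queue=[T1] holders={T2,T3,T4}
Step 9: signal(T2) -> count=0 queue=[] holders={T1,T3,T4}
Step 10: signal(T3) -> count=1 queue=[] holders={T1,T4}
Final holders: {T1,T4} -> 2 thread(s)

Answer: 2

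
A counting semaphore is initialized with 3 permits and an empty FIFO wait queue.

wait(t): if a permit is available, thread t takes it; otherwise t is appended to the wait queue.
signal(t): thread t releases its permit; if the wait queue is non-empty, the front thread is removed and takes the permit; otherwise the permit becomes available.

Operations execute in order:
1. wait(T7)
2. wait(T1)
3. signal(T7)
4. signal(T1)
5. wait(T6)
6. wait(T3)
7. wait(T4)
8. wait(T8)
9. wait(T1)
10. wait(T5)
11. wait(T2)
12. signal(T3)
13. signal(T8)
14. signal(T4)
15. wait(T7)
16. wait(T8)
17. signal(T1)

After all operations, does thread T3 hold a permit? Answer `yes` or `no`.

Step 1: wait(T7) -> count=2 queue=[] holders={T7}
Step 2: wait(T1) -> count=1 queue=[] holders={T1,T7}
Step 3: signal(T7) -> count=2 queue=[] holders={T1}
Step 4: signal(T1) -> count=3 queue=[] holders={none}
Step 5: wait(T6) -> count=2 queue=[] holders={T6}
Step 6: wait(T3) -> count=1 queue=[] holders={T3,T6}
Step 7: wait(T4) -> count=0 queue=[] holders={T3,T4,T6}
Step 8: wait(T8) -> count=0 queue=[T8] holders={T3,T4,T6}
Step 9: wait(T1) -> count=0 queue=[T8,T1] holders={T3,T4,T6}
Step 10: wait(T5) -> count=0 queue=[T8,T1,T5] holders={T3,T4,T6}
Step 11: wait(T2) -> count=0 queue=[T8,T1,T5,T2] holders={T3,T4,T6}
Step 12: signal(T3) -> count=0 queue=[T1,T5,T2] holders={T4,T6,T8}
Step 13: signal(T8) -> count=0 queue=[T5,T2] holders={T1,T4,T6}
Step 14: signal(T4) -> count=0 queue=[T2] holders={T1,T5,T6}
Step 15: wait(T7) -> count=0 queue=[T2,T7] holders={T1,T5,T6}
Step 16: wait(T8) -> count=0 queue=[T2,T7,T8] holders={T1,T5,T6}
Step 17: signal(T1) -> count=0 queue=[T7,T8] holders={T2,T5,T6}
Final holders: {T2,T5,T6} -> T3 not in holders

Answer: no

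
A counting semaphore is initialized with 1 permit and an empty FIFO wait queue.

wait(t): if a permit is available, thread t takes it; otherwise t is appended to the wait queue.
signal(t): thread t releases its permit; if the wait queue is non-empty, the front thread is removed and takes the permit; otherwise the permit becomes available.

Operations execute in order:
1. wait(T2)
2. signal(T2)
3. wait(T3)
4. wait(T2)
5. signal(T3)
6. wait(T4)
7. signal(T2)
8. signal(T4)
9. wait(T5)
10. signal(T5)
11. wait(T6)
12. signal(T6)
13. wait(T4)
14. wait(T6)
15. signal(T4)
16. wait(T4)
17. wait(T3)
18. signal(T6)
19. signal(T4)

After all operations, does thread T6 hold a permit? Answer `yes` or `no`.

Answer: no

Derivation:
Step 1: wait(T2) -> count=0 queue=[] holders={T2}
Step 2: signal(T2) -> count=1 queue=[] holders={none}
Step 3: wait(T3) -> count=0 queue=[] holders={T3}
Step 4: wait(T2) -> count=0 queue=[T2] holders={T3}
Step 5: signal(T3) -> count=0 queue=[] holders={T2}
Step 6: wait(T4) -> count=0 queue=[T4] holders={T2}
Step 7: signal(T2) -> count=0 queue=[] holders={T4}
Step 8: signal(T4) -> count=1 queue=[] holders={none}
Step 9: wait(T5) -> count=0 queue=[] holders={T5}
Step 10: signal(T5) -> count=1 queue=[] holders={none}
Step 11: wait(T6) -> count=0 queue=[] holders={T6}
Step 12: signal(T6) -> count=1 queue=[] holders={none}
Step 13: wait(T4) -> count=0 queue=[] holders={T4}
Step 14: wait(T6) -> count=0 queue=[T6] holders={T4}
Step 15: signal(T4) -> count=0 queue=[] holders={T6}
Step 16: wait(T4) -> count=0 queue=[T4] holders={T6}
Step 17: wait(T3) -> count=0 queue=[T4,T3] holders={T6}
Step 18: signal(T6) -> count=0 queue=[T3] holders={T4}
Step 19: signal(T4) -> count=0 queue=[] holders={T3}
Final holders: {T3} -> T6 not in holders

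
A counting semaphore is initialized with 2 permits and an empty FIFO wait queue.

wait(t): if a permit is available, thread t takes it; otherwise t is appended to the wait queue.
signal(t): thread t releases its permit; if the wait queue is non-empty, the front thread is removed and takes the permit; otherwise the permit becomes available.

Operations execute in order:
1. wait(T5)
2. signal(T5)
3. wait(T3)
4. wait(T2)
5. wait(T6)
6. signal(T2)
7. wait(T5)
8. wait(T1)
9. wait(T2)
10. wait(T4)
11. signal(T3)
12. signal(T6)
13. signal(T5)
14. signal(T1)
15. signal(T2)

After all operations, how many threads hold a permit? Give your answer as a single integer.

Answer: 1

Derivation:
Step 1: wait(T5) -> count=1 queue=[] holders={T5}
Step 2: signal(T5) -> count=2 queue=[] holders={none}
Step 3: wait(T3) -> count=1 queue=[] holders={T3}
Step 4: wait(T2) -> count=0 queue=[] holders={T2,T3}
Step 5: wait(T6) -> count=0 queue=[T6] holders={T2,T3}
Step 6: signal(T2) -> count=0 queue=[] holders={T3,T6}
Step 7: wait(T5) -> count=0 queue=[T5] holders={T3,T6}
Step 8: wait(T1) -> count=0 queue=[T5,T1] holders={T3,T6}
Step 9: wait(T2) -> count=0 queue=[T5,T1,T2] holders={T3,T6}
Step 10: wait(T4) -> count=0 queue=[T5,T1,T2,T4] holders={T3,T6}
Step 11: signal(T3) -> count=0 queue=[T1,T2,T4] holders={T5,T6}
Step 12: signal(T6) -> count=0 queue=[T2,T4] holders={T1,T5}
Step 13: signal(T5) -> count=0 queue=[T4] holders={T1,T2}
Step 14: signal(T1) -> count=0 queue=[] holders={T2,T4}
Step 15: signal(T2) -> count=1 queue=[] holders={T4}
Final holders: {T4} -> 1 thread(s)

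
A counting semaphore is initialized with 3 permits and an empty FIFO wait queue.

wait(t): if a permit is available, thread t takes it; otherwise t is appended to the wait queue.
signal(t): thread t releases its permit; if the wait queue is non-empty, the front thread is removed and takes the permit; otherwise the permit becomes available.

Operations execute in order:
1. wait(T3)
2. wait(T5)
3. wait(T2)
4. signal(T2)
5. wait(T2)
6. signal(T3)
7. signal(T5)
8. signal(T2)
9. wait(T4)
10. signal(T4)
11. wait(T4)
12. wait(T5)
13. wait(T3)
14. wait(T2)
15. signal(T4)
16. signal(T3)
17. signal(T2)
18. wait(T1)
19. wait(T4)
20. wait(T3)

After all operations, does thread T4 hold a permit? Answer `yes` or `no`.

Step 1: wait(T3) -> count=2 queue=[] holders={T3}
Step 2: wait(T5) -> count=1 queue=[] holders={T3,T5}
Step 3: wait(T2) -> count=0 queue=[] holders={T2,T3,T5}
Step 4: signal(T2) -> count=1 queue=[] holders={T3,T5}
Step 5: wait(T2) -> count=0 queue=[] holders={T2,T3,T5}
Step 6: signal(T3) -> count=1 queue=[] holders={T2,T5}
Step 7: signal(T5) -> count=2 queue=[] holders={T2}
Step 8: signal(T2) -> count=3 queue=[] holders={none}
Step 9: wait(T4) -> count=2 queue=[] holders={T4}
Step 10: signal(T4) -> count=3 queue=[] holders={none}
Step 11: wait(T4) -> count=2 queue=[] holders={T4}
Step 12: wait(T5) -> count=1 queue=[] holders={T4,T5}
Step 13: wait(T3) -> count=0 queue=[] holders={T3,T4,T5}
Step 14: wait(T2) -> count=0 queue=[T2] holders={T3,T4,T5}
Step 15: signal(T4) -> count=0 queue=[] holders={T2,T3,T5}
Step 16: signal(T3) -> count=1 queue=[] holders={T2,T5}
Step 17: signal(T2) -> count=2 queue=[] holders={T5}
Step 18: wait(T1) -> count=1 queue=[] holders={T1,T5}
Step 19: wait(T4) -> count=0 queue=[] holders={T1,T4,T5}
Step 20: wait(T3) -> count=0 queue=[T3] holders={T1,T4,T5}
Final holders: {T1,T4,T5} -> T4 in holders

Answer: yes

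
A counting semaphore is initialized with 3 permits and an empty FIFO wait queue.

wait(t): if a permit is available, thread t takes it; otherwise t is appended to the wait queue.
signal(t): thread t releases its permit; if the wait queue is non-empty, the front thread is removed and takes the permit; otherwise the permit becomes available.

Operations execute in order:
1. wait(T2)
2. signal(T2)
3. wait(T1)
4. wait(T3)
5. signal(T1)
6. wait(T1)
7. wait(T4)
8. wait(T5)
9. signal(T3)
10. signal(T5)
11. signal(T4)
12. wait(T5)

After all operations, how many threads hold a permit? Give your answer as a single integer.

Step 1: wait(T2) -> count=2 queue=[] holders={T2}
Step 2: signal(T2) -> count=3 queue=[] holders={none}
Step 3: wait(T1) -> count=2 queue=[] holders={T1}
Step 4: wait(T3) -> count=1 queue=[] holders={T1,T3}
Step 5: signal(T1) -> count=2 queue=[] holders={T3}
Step 6: wait(T1) -> count=1 queue=[] holders={T1,T3}
Step 7: wait(T4) -> count=0 queue=[] holders={T1,T3,T4}
Step 8: wait(T5) -> count=0 queue=[T5] holders={T1,T3,T4}
Step 9: signal(T3) -> count=0 queue=[] holders={T1,T4,T5}
Step 10: signal(T5) -> count=1 queue=[] holders={T1,T4}
Step 11: signal(T4) -> count=2 queue=[] holders={T1}
Step 12: wait(T5) -> count=1 queue=[] holders={T1,T5}
Final holders: {T1,T5} -> 2 thread(s)

Answer: 2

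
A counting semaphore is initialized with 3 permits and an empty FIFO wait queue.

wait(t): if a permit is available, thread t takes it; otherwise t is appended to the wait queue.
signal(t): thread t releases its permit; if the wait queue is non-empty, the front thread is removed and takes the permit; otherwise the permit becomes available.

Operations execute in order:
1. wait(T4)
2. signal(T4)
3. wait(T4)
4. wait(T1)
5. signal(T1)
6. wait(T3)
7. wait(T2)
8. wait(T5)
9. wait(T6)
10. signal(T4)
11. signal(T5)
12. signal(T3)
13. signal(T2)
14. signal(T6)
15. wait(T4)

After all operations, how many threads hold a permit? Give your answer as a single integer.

Step 1: wait(T4) -> count=2 queue=[] holders={T4}
Step 2: signal(T4) -> count=3 queue=[] holders={none}
Step 3: wait(T4) -> count=2 queue=[] holders={T4}
Step 4: wait(T1) -> count=1 queue=[] holders={T1,T4}
Step 5: signal(T1) -> count=2 queue=[] holders={T4}
Step 6: wait(T3) -> count=1 queue=[] holders={T3,T4}
Step 7: wait(T2) -> count=0 queue=[] holders={T2,T3,T4}
Step 8: wait(T5) -> count=0 queue=[T5] holders={T2,T3,T4}
Step 9: wait(T6) -> count=0 queue=[T5,T6] holders={T2,T3,T4}
Step 10: signal(T4) -> count=0 queue=[T6] holders={T2,T3,T5}
Step 11: signal(T5) -> count=0 queue=[] holders={T2,T3,T6}
Step 12: signal(T3) -> count=1 queue=[] holders={T2,T6}
Step 13: signal(T2) -> count=2 queue=[] holders={T6}
Step 14: signal(T6) -> count=3 queue=[] holders={none}
Step 15: wait(T4) -> count=2 queue=[] holders={T4}
Final holders: {T4} -> 1 thread(s)

Answer: 1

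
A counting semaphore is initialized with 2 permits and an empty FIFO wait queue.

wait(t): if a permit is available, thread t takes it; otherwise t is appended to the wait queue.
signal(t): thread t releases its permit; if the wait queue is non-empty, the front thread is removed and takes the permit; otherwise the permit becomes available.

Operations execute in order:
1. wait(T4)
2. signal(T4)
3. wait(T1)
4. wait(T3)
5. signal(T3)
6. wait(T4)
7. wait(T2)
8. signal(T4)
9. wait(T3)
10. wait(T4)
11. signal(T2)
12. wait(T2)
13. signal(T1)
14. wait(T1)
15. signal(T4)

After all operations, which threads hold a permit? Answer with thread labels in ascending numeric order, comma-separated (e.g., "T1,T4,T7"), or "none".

Step 1: wait(T4) -> count=1 queue=[] holders={T4}
Step 2: signal(T4) -> count=2 queue=[] holders={none}
Step 3: wait(T1) -> count=1 queue=[] holders={T1}
Step 4: wait(T3) -> count=0 queue=[] holders={T1,T3}
Step 5: signal(T3) -> count=1 queue=[] holders={T1}
Step 6: wait(T4) -> count=0 queue=[] holders={T1,T4}
Step 7: wait(T2) -> count=0 queue=[T2] holders={T1,T4}
Step 8: signal(T4) -> count=0 queue=[] holders={T1,T2}
Step 9: wait(T3) -> count=0 queue=[T3] holders={T1,T2}
Step 10: wait(T4) -> count=0 queue=[T3,T4] holders={T1,T2}
Step 11: signal(T2) -> count=0 queue=[T4] holders={T1,T3}
Step 12: wait(T2) -> count=0 queue=[T4,T2] holders={T1,T3}
Step 13: signal(T1) -> count=0 queue=[T2] holders={T3,T4}
Step 14: wait(T1) -> count=0 queue=[T2,T1] holders={T3,T4}
Step 15: signal(T4) -> count=0 queue=[T1] holders={T2,T3}
Final holders: T2,T3

Answer: T2,T3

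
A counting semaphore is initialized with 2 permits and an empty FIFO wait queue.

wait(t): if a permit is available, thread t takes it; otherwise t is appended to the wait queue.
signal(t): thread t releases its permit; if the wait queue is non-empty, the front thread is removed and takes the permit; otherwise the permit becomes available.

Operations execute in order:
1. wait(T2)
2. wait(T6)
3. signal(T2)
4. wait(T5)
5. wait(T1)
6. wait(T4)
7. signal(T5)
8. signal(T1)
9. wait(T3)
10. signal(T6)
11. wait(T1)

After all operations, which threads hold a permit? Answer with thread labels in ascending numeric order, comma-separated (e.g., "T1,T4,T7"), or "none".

Step 1: wait(T2) -> count=1 queue=[] holders={T2}
Step 2: wait(T6) -> count=0 queue=[] holders={T2,T6}
Step 3: signal(T2) -> count=1 queue=[] holders={T6}
Step 4: wait(T5) -> count=0 queue=[] holders={T5,T6}
Step 5: wait(T1) -> count=0 queue=[T1] holders={T5,T6}
Step 6: wait(T4) -> count=0 queue=[T1,T4] holders={T5,T6}
Step 7: signal(T5) -> count=0 queue=[T4] holders={T1,T6}
Step 8: signal(T1) -> count=0 queue=[] holders={T4,T6}
Step 9: wait(T3) -> count=0 queue=[T3] holders={T4,T6}
Step 10: signal(T6) -> count=0 queue=[] holders={T3,T4}
Step 11: wait(T1) -> count=0 queue=[T1] holders={T3,T4}
Final holders: T3,T4

Answer: T3,T4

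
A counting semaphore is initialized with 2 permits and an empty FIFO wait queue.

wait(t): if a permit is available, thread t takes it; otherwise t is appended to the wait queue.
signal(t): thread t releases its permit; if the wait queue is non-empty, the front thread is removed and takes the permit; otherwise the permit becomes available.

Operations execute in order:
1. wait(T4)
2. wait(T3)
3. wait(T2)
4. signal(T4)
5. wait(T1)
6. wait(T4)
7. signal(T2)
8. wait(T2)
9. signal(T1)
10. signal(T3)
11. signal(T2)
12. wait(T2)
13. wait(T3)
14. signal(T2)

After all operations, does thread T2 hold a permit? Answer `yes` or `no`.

Step 1: wait(T4) -> count=1 queue=[] holders={T4}
Step 2: wait(T3) -> count=0 queue=[] holders={T3,T4}
Step 3: wait(T2) -> count=0 queue=[T2] holders={T3,T4}
Step 4: signal(T4) -> count=0 queue=[] holders={T2,T3}
Step 5: wait(T1) -> count=0 queue=[T1] holders={T2,T3}
Step 6: wait(T4) -> count=0 queue=[T1,T4] holders={T2,T3}
Step 7: signal(T2) -> count=0 queue=[T4] holders={T1,T3}
Step 8: wait(T2) -> count=0 queue=[T4,T2] holders={T1,T3}
Step 9: signal(T1) -> count=0 queue=[T2] holders={T3,T4}
Step 10: signal(T3) -> count=0 queue=[] holders={T2,T4}
Step 11: signal(T2) -> count=1 queue=[] holders={T4}
Step 12: wait(T2) -> count=0 queue=[] holders={T2,T4}
Step 13: wait(T3) -> count=0 queue=[T3] holders={T2,T4}
Step 14: signal(T2) -> count=0 queue=[] holders={T3,T4}
Final holders: {T3,T4} -> T2 not in holders

Answer: no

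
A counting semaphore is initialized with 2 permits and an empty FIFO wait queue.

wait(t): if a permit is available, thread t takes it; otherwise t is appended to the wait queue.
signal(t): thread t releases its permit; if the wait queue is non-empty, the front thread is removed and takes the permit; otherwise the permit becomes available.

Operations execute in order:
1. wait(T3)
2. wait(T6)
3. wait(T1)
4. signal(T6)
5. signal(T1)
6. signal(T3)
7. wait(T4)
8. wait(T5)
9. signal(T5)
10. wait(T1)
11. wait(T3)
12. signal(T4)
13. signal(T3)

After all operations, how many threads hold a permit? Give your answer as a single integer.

Step 1: wait(T3) -> count=1 queue=[] holders={T3}
Step 2: wait(T6) -> count=0 queue=[] holders={T3,T6}
Step 3: wait(T1) -> count=0 queue=[T1] holders={T3,T6}
Step 4: signal(T6) -> count=0 queue=[] holders={T1,T3}
Step 5: signal(T1) -> count=1 queue=[] holders={T3}
Step 6: signal(T3) -> count=2 queue=[] holders={none}
Step 7: wait(T4) -> count=1 queue=[] holders={T4}
Step 8: wait(T5) -> count=0 queue=[] holders={T4,T5}
Step 9: signal(T5) -> count=1 queue=[] holders={T4}
Step 10: wait(T1) -> count=0 queue=[] holders={T1,T4}
Step 11: wait(T3) -> count=0 queue=[T3] holders={T1,T4}
Step 12: signal(T4) -> count=0 queue=[] holders={T1,T3}
Step 13: signal(T3) -> count=1 queue=[] holders={T1}
Final holders: {T1} -> 1 thread(s)

Answer: 1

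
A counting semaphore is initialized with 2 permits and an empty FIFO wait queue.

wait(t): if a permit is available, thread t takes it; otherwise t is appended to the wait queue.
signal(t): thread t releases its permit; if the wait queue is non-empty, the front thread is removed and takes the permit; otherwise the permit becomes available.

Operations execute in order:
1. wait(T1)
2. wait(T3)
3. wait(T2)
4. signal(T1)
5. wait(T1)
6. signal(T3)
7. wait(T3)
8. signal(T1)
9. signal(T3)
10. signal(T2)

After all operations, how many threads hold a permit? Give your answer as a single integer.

Answer: 0

Derivation:
Step 1: wait(T1) -> count=1 queue=[] holders={T1}
Step 2: wait(T3) -> count=0 queue=[] holders={T1,T3}
Step 3: wait(T2) -> count=0 queue=[T2] holders={T1,T3}
Step 4: signal(T1) -> count=0 queue=[] holders={T2,T3}
Step 5: wait(T1) -> count=0 queue=[T1] holders={T2,T3}
Step 6: signal(T3) -> count=0 queue=[] holders={T1,T2}
Step 7: wait(T3) -> count=0 queue=[T3] holders={T1,T2}
Step 8: signal(T1) -> count=0 queue=[] holders={T2,T3}
Step 9: signal(T3) -> count=1 queue=[] holders={T2}
Step 10: signal(T2) -> count=2 queue=[] holders={none}
Final holders: {none} -> 0 thread(s)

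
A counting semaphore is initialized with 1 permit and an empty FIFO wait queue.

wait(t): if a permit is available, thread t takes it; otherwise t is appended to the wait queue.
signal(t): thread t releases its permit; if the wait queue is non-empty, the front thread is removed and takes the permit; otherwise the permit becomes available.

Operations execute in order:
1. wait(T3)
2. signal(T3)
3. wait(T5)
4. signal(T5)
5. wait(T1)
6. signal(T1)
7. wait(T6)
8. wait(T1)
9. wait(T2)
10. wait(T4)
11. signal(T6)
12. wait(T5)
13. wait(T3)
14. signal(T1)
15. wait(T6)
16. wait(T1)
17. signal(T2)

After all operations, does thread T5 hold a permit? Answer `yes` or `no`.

Step 1: wait(T3) -> count=0 queue=[] holders={T3}
Step 2: signal(T3) -> count=1 queue=[] holders={none}
Step 3: wait(T5) -> count=0 queue=[] holders={T5}
Step 4: signal(T5) -> count=1 queue=[] holders={none}
Step 5: wait(T1) -> count=0 queue=[] holders={T1}
Step 6: signal(T1) -> count=1 queue=[] holders={none}
Step 7: wait(T6) -> count=0 queue=[] holders={T6}
Step 8: wait(T1) -> count=0 queue=[T1] holders={T6}
Step 9: wait(T2) -> count=0 queue=[T1,T2] holders={T6}
Step 10: wait(T4) -> count=0 queue=[T1,T2,T4] holders={T6}
Step 11: signal(T6) -> count=0 queue=[T2,T4] holders={T1}
Step 12: wait(T5) -> count=0 queue=[T2,T4,T5] holders={T1}
Step 13: wait(T3) -> count=0 queue=[T2,T4,T5,T3] holders={T1}
Step 14: signal(T1) -> count=0 queue=[T4,T5,T3] holders={T2}
Step 15: wait(T6) -> count=0 queue=[T4,T5,T3,T6] holders={T2}
Step 16: wait(T1) -> count=0 queue=[T4,T5,T3,T6,T1] holders={T2}
Step 17: signal(T2) -> count=0 queue=[T5,T3,T6,T1] holders={T4}
Final holders: {T4} -> T5 not in holders

Answer: no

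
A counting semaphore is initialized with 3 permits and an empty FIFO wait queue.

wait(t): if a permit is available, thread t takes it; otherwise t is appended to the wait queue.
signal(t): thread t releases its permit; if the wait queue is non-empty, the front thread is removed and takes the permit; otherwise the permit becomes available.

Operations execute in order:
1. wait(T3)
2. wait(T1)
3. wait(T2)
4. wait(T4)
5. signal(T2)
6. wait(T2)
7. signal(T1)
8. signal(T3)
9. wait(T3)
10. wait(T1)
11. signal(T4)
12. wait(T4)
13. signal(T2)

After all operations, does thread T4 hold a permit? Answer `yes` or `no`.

Answer: yes

Derivation:
Step 1: wait(T3) -> count=2 queue=[] holders={T3}
Step 2: wait(T1) -> count=1 queue=[] holders={T1,T3}
Step 3: wait(T2) -> count=0 queue=[] holders={T1,T2,T3}
Step 4: wait(T4) -> count=0 queue=[T4] holders={T1,T2,T3}
Step 5: signal(T2) -> count=0 queue=[] holders={T1,T3,T4}
Step 6: wait(T2) -> count=0 queue=[T2] holders={T1,T3,T4}
Step 7: signal(T1) -> count=0 queue=[] holders={T2,T3,T4}
Step 8: signal(T3) -> count=1 queue=[] holders={T2,T4}
Step 9: wait(T3) -> count=0 queue=[] holders={T2,T3,T4}
Step 10: wait(T1) -> count=0 queue=[T1] holders={T2,T3,T4}
Step 11: signal(T4) -> count=0 queue=[] holders={T1,T2,T3}
Step 12: wait(T4) -> count=0 queue=[T4] holders={T1,T2,T3}
Step 13: signal(T2) -> count=0 queue=[] holders={T1,T3,T4}
Final holders: {T1,T3,T4} -> T4 in holders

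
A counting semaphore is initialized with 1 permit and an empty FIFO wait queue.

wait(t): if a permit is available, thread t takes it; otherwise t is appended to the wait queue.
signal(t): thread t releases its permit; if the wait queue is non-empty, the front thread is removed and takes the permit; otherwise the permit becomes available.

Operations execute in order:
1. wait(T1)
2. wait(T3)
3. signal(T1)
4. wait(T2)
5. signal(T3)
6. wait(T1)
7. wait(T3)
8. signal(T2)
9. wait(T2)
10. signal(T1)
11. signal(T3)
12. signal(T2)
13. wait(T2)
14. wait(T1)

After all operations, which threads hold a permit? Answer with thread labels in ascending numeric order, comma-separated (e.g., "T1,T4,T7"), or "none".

Step 1: wait(T1) -> count=0 queue=[] holders={T1}
Step 2: wait(T3) -> count=0 queue=[T3] holders={T1}
Step 3: signal(T1) -> count=0 queue=[] holders={T3}
Step 4: wait(T2) -> count=0 queue=[T2] holders={T3}
Step 5: signal(T3) -> count=0 queue=[] holders={T2}
Step 6: wait(T1) -> count=0 queue=[T1] holders={T2}
Step 7: wait(T3) -> count=0 queue=[T1,T3] holders={T2}
Step 8: signal(T2) -> count=0 queue=[T3] holders={T1}
Step 9: wait(T2) -> count=0 queue=[T3,T2] holders={T1}
Step 10: signal(T1) -> count=0 queue=[T2] holders={T3}
Step 11: signal(T3) -> count=0 queue=[] holders={T2}
Step 12: signal(T2) -> count=1 queue=[] holders={none}
Step 13: wait(T2) -> count=0 queue=[] holders={T2}
Step 14: wait(T1) -> count=0 queue=[T1] holders={T2}
Final holders: T2

Answer: T2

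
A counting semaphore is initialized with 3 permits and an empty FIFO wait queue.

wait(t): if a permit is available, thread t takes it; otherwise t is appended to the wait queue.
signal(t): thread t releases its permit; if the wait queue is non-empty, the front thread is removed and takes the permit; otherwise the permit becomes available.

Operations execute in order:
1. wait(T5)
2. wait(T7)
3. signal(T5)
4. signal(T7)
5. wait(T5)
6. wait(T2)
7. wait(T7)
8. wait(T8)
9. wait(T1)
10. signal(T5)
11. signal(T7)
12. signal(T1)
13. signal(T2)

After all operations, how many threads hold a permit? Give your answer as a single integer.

Step 1: wait(T5) -> count=2 queue=[] holders={T5}
Step 2: wait(T7) -> count=1 queue=[] holders={T5,T7}
Step 3: signal(T5) -> count=2 queue=[] holders={T7}
Step 4: signal(T7) -> count=3 queue=[] holders={none}
Step 5: wait(T5) -> count=2 queue=[] holders={T5}
Step 6: wait(T2) -> count=1 queue=[] holders={T2,T5}
Step 7: wait(T7) -> count=0 queue=[] holders={T2,T5,T7}
Step 8: wait(T8) -> count=0 queue=[T8] holders={T2,T5,T7}
Step 9: wait(T1) -> count=0 queue=[T8,T1] holders={T2,T5,T7}
Step 10: signal(T5) -> count=0 queue=[T1] holders={T2,T7,T8}
Step 11: signal(T7) -> count=0 queue=[] holders={T1,T2,T8}
Step 12: signal(T1) -> count=1 queue=[] holders={T2,T8}
Step 13: signal(T2) -> count=2 queue=[] holders={T8}
Final holders: {T8} -> 1 thread(s)

Answer: 1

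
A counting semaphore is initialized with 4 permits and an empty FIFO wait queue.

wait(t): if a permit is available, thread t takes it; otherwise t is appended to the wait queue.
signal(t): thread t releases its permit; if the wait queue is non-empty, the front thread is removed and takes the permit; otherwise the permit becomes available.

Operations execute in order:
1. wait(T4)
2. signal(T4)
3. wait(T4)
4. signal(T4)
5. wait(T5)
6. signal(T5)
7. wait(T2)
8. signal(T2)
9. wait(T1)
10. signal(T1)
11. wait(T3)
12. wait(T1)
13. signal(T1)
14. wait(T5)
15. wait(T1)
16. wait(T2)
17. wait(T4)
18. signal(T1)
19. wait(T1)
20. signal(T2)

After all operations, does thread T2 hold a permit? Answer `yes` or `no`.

Answer: no

Derivation:
Step 1: wait(T4) -> count=3 queue=[] holders={T4}
Step 2: signal(T4) -> count=4 queue=[] holders={none}
Step 3: wait(T4) -> count=3 queue=[] holders={T4}
Step 4: signal(T4) -> count=4 queue=[] holders={none}
Step 5: wait(T5) -> count=3 queue=[] holders={T5}
Step 6: signal(T5) -> count=4 queue=[] holders={none}
Step 7: wait(T2) -> count=3 queue=[] holders={T2}
Step 8: signal(T2) -> count=4 queue=[] holders={none}
Step 9: wait(T1) -> count=3 queue=[] holders={T1}
Step 10: signal(T1) -> count=4 queue=[] holders={none}
Step 11: wait(T3) -> count=3 queue=[] holders={T3}
Step 12: wait(T1) -> count=2 queue=[] holders={T1,T3}
Step 13: signal(T1) -> count=3 queue=[] holders={T3}
Step 14: wait(T5) -> count=2 queue=[] holders={T3,T5}
Step 15: wait(T1) -> count=1 queue=[] holders={T1,T3,T5}
Step 16: wait(T2) -> count=0 queue=[] holders={T1,T2,T3,T5}
Step 17: wait(T4) -> count=0 queue=[T4] holders={T1,T2,T3,T5}
Step 18: signal(T1) -> count=0 queue=[] holders={T2,T3,T4,T5}
Step 19: wait(T1) -> count=0 queue=[T1] holders={T2,T3,T4,T5}
Step 20: signal(T2) -> count=0 queue=[] holders={T1,T3,T4,T5}
Final holders: {T1,T3,T4,T5} -> T2 not in holders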